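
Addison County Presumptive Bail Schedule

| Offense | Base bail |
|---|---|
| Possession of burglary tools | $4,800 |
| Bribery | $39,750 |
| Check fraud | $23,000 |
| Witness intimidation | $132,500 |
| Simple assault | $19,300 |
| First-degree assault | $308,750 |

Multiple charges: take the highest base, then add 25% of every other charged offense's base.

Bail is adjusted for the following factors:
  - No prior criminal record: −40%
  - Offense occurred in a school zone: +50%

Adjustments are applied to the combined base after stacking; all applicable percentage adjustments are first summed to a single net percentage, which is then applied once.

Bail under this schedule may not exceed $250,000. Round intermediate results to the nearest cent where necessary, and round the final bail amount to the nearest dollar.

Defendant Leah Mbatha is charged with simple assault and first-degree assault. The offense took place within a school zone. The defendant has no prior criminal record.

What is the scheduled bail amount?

Base amounts from the schedule: simple assault $19,300; first-degree assault $308,750.
Stacking rule: highest base plus 25% of each additional charge. Highest is first-degree assault at $308,750. Additional: $19,300 × 25% = $4,825. Combined base = $308,750 + $4,825 = $313,575.
Net percentage adjustment: −40% +50% = +10%. $313,575 × 1.1 = $344,932.50.
Result $344,932.50 exceeds the maximum of $250,000; bail is capped at $250,000.

$250,000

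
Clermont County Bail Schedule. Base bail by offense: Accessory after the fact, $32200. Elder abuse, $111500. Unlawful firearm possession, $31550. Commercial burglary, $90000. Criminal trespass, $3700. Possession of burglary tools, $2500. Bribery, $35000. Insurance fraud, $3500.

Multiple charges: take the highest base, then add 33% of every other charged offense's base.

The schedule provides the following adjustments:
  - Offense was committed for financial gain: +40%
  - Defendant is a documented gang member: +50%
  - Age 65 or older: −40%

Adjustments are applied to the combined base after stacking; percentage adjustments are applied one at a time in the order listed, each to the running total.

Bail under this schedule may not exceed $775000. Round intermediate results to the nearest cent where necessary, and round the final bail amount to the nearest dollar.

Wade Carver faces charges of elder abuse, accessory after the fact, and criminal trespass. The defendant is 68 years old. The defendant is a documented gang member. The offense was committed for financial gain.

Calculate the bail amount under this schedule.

$155417

Base amounts from the schedule: elder abuse $111500; accessory after the fact $32200; criminal trespass $3700.
Stacking rule: highest base plus 33% of each additional charge. Highest is elder abuse at $111500. Additional: $32200 × 33% = $10626; $3700 × 33% = $1221. Combined base = $111500 + $11847 = $123347.
Offense was committed for financial gain (+40%): $123347 × 1.4 = $172685.80.
Defendant is a documented gang member (+50%): $172685.80 × 1.5 = $259028.70.
Age 65 or older (−40%): $259028.70 × 0.6 = $155417.22.
$155417.22 is within the $775000 maximum.
Rounded to the nearest dollar: $155417.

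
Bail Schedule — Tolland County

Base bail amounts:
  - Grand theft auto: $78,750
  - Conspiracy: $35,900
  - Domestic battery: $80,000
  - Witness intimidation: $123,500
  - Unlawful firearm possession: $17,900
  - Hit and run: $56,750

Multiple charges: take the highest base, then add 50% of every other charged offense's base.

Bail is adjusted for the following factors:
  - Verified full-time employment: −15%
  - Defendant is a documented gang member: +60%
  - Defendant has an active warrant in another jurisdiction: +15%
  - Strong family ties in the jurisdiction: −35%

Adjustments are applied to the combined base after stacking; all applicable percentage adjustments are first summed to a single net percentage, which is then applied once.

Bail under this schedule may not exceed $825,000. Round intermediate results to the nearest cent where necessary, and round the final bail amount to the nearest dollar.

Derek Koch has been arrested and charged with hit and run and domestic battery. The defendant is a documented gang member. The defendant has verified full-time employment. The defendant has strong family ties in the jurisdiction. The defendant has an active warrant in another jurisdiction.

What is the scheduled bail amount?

$135,469

Base amounts from the schedule: hit and run $56,750; domestic battery $80,000.
Stacking rule: highest base plus 50% of each additional charge. Highest is domestic battery at $80,000. Additional: $56,750 × 50% = $28,375. Combined base = $80,000 + $28,375 = $108,375.
Net percentage adjustment: −15% +60% +15% −35% = +25%. $108,375 × 1.25 = $135,468.75.
$135,468.75 is within the $825,000 maximum.
Rounded to the nearest dollar: $135,469.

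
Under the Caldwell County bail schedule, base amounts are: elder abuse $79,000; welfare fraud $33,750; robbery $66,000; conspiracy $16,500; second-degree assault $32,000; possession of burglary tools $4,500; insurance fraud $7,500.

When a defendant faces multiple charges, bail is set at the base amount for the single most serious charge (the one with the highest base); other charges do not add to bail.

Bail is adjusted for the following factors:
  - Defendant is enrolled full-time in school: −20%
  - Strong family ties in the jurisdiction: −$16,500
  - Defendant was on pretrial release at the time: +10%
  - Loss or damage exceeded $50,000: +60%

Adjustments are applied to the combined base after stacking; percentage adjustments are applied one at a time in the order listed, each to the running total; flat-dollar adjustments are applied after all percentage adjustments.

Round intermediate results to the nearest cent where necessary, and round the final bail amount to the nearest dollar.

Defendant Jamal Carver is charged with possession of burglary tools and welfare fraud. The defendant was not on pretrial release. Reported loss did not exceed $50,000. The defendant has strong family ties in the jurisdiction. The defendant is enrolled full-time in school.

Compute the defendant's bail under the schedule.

Base amounts from the schedule: possession of burglary tools $4,500; welfare fraud $33,750.
Stacking rule: use the highest base only. Highest is welfare fraud at $33,750. Combined base = $33,750.
Defendant is enrolled full-time in school (−20%): $33,750 × 0.8 = $27,000.
Strong family ties in the jurisdiction (−$16,500 flat): $27,000 − $16,500 = $10,500.

$10,500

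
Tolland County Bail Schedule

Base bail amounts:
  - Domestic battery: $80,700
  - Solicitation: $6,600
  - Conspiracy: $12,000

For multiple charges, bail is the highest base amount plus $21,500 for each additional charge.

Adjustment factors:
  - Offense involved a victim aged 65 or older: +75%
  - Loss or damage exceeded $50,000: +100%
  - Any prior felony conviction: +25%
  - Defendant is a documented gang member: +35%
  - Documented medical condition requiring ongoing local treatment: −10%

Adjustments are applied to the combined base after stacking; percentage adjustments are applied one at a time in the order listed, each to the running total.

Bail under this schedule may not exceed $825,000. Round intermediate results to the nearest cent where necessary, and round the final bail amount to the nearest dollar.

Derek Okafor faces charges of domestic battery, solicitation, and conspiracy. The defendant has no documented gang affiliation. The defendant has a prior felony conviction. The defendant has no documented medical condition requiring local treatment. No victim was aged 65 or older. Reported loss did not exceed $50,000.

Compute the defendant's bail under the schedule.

Base amounts from the schedule: domestic battery $80,700; solicitation $6,600; conspiracy $12,000.
Stacking rule: highest base plus $21,500 per additional charge. Highest is domestic battery at $80,700; 2 additional charges → +$43,000. Combined base = $123,700.
Any prior felony conviction (+25%): $123,700 × 1.25 = $154,625.
$154,625 is within the $825,000 maximum.

$154,625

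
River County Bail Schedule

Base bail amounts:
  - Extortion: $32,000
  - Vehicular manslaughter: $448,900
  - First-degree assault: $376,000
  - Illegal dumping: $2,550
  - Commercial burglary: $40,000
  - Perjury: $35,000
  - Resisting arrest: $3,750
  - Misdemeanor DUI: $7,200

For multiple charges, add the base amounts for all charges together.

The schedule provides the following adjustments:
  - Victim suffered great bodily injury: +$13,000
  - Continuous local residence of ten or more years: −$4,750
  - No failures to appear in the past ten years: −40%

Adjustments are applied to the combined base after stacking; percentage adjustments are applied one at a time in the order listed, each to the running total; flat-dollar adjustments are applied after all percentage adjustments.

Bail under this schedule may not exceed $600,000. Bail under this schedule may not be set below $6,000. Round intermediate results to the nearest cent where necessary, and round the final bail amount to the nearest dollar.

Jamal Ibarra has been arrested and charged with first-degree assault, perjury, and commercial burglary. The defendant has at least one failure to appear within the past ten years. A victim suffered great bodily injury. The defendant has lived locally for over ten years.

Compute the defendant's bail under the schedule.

Base amounts from the schedule: first-degree assault $376,000; perjury $35,000; commercial burglary $40,000.
Stacking rule: sum of all bases. $376,000 + $35,000 + $40,000 = $451,000.
Victim suffered great bodily injury (+$13,000 flat): $451,000 + $13,000 = $464,000.
Continuous local residence of ten or more years (−$4,750 flat): $464,000 − $4,750 = $459,250.
$459,250 is within the $600,000 maximum.
$459,250 is at or above the $6,000 minimum.

$459,250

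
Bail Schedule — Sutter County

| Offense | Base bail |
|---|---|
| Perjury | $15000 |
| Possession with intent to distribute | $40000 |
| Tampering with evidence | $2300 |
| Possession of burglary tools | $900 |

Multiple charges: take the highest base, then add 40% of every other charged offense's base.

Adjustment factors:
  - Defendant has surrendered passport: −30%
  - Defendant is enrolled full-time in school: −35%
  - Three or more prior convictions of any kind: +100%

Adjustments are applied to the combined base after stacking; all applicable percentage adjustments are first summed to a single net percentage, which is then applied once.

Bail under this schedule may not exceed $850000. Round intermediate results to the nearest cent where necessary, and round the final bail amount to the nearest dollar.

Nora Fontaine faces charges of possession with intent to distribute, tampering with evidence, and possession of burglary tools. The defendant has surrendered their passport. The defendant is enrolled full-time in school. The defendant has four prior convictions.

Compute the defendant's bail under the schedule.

$55728

Base amounts from the schedule: possession with intent to distribute $40000; tampering with evidence $2300; possession of burglary tools $900.
Stacking rule: highest base plus 40% of each additional charge. Highest is possession with intent to distribute at $40000. Additional: $2300 × 40% = $920; $900 × 40% = $360. Combined base = $40000 + $1280 = $41280.
Net percentage adjustment: −30% −35% +100% = +35%. $41280 × 1.35 = $55728.
$55728 is within the $850000 maximum.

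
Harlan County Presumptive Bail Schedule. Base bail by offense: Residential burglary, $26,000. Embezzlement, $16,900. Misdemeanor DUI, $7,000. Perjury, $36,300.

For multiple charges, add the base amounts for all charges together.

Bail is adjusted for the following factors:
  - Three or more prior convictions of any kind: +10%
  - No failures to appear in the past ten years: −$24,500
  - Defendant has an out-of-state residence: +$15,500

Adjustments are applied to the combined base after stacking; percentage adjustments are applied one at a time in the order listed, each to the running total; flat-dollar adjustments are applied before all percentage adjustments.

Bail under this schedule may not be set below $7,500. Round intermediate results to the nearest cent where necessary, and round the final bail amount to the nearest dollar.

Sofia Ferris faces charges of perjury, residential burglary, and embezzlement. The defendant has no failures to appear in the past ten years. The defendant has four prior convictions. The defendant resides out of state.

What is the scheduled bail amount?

$77,220

Base amounts from the schedule: perjury $36,300; residential burglary $26,000; embezzlement $16,900.
Stacking rule: sum of all bases. $36,300 + $26,000 + $16,900 = $79,200.
No failures to appear in the past ten years (−$24,500 flat): $79,200 − $24,500 = $54,700.
Defendant has an out-of-state residence (+$15,500 flat): $54,700 + $15,500 = $70,200.
Three or more prior convictions of any kind (+10%): $70,200 × 1.1 = $77,220.
$77,220 is at or above the $7,500 minimum.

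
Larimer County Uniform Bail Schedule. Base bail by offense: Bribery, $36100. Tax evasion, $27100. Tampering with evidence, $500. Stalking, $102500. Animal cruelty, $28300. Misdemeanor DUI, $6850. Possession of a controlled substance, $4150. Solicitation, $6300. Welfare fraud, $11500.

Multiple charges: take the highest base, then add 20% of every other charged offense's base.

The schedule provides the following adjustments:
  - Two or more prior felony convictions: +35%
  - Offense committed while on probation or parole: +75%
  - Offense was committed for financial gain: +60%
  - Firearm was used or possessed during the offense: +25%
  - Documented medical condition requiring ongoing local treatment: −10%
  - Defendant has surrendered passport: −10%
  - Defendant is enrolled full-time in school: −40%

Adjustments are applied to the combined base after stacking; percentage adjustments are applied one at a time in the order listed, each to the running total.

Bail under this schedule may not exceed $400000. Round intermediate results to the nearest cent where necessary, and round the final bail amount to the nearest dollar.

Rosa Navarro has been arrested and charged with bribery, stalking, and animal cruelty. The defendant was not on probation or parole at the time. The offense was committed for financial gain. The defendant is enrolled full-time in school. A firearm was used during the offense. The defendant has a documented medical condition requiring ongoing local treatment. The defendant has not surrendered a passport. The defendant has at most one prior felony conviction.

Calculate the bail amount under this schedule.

$124610

Base amounts from the schedule: bribery $36100; stalking $102500; animal cruelty $28300.
Stacking rule: highest base plus 20% of each additional charge. Highest is stalking at $102500. Additional: $36100 × 20% = $7220; $28300 × 20% = $5660. Combined base = $102500 + $12880 = $115380.
Offense was committed for financial gain (+60%): $115380 × 1.6 = $184608.
Firearm was used or possessed during the offense (+25%): $184608 × 1.25 = $230760.
Documented medical condition requiring ongoing local treatment (−10%): $230760 × 0.9 = $207684.
Defendant is enrolled full-time in school (−40%): $207684 × 0.6 = $124610.40.
$124610.40 is within the $400000 maximum.
Rounded to the nearest dollar: $124610.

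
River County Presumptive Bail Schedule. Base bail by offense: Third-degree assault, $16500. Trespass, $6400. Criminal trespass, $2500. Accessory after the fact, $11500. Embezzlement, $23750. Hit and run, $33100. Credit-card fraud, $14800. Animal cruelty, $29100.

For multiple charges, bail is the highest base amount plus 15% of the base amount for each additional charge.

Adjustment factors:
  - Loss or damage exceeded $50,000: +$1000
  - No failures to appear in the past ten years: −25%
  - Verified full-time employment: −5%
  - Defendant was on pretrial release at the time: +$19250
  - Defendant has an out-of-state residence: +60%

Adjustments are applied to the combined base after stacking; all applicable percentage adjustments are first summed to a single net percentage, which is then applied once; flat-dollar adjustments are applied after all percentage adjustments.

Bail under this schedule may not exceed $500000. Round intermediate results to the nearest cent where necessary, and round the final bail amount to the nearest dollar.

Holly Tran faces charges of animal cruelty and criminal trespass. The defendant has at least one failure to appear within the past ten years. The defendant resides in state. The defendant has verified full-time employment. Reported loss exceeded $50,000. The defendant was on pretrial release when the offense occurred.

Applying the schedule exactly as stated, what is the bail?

$48251

Base amounts from the schedule: animal cruelty $29100; criminal trespass $2500.
Stacking rule: highest base plus 15% of each additional charge. Highest is animal cruelty at $29100. Additional: $2500 × 15% = $375. Combined base = $29100 + $375 = $29475.
Verified full-time employment (−5%): $29475 × 0.95 = $28001.25.
Loss or damage exceeded $50,000 (+$1000 flat): $28001.25 + $1000 = $29001.25.
Defendant was on pretrial release at the time (+$19250 flat): $29001.25 + $19250 = $48251.25.
$48251.25 is within the $500000 maximum.
Rounded to the nearest dollar: $48251.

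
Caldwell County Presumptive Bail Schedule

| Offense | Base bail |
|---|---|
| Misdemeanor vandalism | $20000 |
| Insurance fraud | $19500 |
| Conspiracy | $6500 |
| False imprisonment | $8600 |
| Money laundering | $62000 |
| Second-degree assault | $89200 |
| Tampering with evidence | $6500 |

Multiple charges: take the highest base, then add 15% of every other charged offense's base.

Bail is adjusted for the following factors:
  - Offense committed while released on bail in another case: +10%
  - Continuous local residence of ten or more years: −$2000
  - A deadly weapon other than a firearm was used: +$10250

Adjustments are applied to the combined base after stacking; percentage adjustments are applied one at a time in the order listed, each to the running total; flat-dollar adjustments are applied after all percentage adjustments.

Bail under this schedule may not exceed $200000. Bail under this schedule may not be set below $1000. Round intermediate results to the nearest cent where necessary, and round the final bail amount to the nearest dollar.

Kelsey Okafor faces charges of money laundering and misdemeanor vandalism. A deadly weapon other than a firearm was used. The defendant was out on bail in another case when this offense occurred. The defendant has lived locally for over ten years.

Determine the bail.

$79750

Base amounts from the schedule: money laundering $62000; misdemeanor vandalism $20000.
Stacking rule: highest base plus 15% of each additional charge. Highest is money laundering at $62000. Additional: $20000 × 15% = $3000. Combined base = $62000 + $3000 = $65000.
Offense committed while released on bail in another case (+10%): $65000 × 1.1 = $71500.
Continuous local residence of ten or more years (−$2000 flat): $71500 − $2000 = $69500.
A deadly weapon other than a firearm was used (+$10250 flat): $69500 + $10250 = $79750.
$79750 is within the $200000 maximum.
$79750 is at or above the $1000 minimum.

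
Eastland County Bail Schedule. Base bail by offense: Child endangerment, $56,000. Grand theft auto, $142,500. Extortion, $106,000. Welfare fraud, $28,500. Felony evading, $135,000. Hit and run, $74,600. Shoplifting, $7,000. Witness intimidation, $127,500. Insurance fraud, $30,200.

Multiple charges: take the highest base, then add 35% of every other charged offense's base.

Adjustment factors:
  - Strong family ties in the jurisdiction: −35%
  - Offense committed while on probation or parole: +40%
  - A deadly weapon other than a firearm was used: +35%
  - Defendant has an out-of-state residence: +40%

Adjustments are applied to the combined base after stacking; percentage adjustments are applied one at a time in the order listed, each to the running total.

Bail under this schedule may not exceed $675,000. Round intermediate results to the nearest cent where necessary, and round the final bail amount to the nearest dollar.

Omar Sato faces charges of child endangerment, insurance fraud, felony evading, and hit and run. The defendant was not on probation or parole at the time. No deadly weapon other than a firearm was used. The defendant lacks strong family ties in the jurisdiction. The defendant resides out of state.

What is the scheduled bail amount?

$267,792

Base amounts from the schedule: child endangerment $56,000; insurance fraud $30,200; felony evading $135,000; hit and run $74,600.
Stacking rule: highest base plus 35% of each additional charge. Highest is felony evading at $135,000. Additional: $56,000 × 35% = $19,600; $30,200 × 35% = $10,570; $74,600 × 35% = $26,110. Combined base = $135,000 + $56,280 = $191,280.
Defendant has an out-of-state residence (+40%): $191,280 × 1.4 = $267,792.
$267,792 is within the $675,000 maximum.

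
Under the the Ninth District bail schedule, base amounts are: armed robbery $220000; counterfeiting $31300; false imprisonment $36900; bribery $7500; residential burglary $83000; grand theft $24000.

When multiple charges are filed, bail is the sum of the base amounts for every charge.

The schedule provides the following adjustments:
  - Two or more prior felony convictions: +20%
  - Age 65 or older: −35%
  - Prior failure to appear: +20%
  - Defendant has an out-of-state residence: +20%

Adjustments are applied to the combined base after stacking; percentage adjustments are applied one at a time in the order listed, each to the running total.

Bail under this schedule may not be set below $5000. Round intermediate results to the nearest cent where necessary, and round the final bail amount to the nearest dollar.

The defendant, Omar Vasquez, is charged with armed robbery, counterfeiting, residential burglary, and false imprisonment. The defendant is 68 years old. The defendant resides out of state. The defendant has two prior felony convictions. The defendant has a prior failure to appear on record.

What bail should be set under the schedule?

Base amounts from the schedule: armed robbery $220000; counterfeiting $31300; residential burglary $83000; false imprisonment $36900.
Stacking rule: sum of all bases. $220000 + $31300 + $83000 + $36900 = $371200.
Two or more prior felony convictions (+20%): $371200 × 1.2 = $445440.
Age 65 or older (−35%): $445440 × 0.65 = $289536.
Prior failure to appear (+20%): $289536 × 1.2 = $347443.20.
Defendant has an out-of-state residence (+20%): $347443.20 × 1.2 = $416931.84.
$416931.84 is at or above the $5000 minimum.
Rounded to the nearest dollar: $416932.

$416932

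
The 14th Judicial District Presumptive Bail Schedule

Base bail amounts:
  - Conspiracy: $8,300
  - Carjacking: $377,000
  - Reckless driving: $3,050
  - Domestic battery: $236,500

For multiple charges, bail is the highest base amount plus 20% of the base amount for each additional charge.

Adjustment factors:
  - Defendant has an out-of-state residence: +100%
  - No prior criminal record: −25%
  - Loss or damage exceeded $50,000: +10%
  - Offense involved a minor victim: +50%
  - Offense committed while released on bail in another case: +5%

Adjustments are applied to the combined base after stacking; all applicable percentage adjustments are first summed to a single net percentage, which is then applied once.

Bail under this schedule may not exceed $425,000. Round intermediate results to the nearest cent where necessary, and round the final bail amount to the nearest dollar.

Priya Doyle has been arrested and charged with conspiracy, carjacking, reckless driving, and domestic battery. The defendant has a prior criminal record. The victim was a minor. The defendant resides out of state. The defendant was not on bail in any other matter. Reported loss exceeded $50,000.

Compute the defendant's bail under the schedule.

Base amounts from the schedule: conspiracy $8,300; carjacking $377,000; reckless driving $3,050; domestic battery $236,500.
Stacking rule: highest base plus 20% of each additional charge. Highest is carjacking at $377,000. Additional: $8,300 × 20% = $1,660; $3,050 × 20% = $610; $236,500 × 20% = $47,300. Combined base = $377,000 + $49,570 = $426,570.
Net percentage adjustment: +100% +10% +50% = +160%. $426,570 × 2.6 = $1,109,082.
Result $1,109,082 exceeds the maximum of $425,000; bail is capped at $425,000.

$425,000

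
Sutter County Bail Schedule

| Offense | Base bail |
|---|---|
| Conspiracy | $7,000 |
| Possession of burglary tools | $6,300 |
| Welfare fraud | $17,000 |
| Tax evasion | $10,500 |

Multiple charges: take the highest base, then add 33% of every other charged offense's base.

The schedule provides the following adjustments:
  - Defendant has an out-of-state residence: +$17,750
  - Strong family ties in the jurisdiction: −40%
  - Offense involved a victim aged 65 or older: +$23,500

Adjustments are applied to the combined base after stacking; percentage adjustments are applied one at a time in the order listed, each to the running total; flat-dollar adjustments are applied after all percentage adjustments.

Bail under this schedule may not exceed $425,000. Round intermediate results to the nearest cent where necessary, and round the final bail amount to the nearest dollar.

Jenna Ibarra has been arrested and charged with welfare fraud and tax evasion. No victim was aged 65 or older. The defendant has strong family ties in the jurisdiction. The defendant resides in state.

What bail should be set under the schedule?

$12,279

Base amounts from the schedule: welfare fraud $17,000; tax evasion $10,500.
Stacking rule: highest base plus 33% of each additional charge. Highest is welfare fraud at $17,000. Additional: $10,500 × 33% = $3,465. Combined base = $17,000 + $3,465 = $20,465.
Strong family ties in the jurisdiction (−40%): $20,465 × 0.6 = $12,279.
$12,279 is within the $425,000 maximum.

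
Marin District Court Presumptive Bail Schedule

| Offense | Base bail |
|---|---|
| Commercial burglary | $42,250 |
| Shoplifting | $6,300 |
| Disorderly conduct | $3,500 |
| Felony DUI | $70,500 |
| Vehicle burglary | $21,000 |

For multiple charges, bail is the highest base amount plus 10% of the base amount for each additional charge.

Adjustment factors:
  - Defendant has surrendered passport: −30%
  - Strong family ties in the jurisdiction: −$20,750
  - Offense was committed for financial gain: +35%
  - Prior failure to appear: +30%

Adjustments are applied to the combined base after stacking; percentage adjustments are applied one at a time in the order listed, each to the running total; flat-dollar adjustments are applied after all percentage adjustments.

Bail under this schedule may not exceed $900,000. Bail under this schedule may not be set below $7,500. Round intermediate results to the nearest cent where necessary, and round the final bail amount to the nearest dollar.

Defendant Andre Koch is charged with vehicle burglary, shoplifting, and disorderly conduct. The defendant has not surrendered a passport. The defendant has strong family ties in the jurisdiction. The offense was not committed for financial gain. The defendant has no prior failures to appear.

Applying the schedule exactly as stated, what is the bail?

$7,500

Base amounts from the schedule: vehicle burglary $21,000; shoplifting $6,300; disorderly conduct $3,500.
Stacking rule: highest base plus 10% of each additional charge. Highest is vehicle burglary at $21,000. Additional: $6,300 × 10% = $630; $3,500 × 10% = $350. Combined base = $21,000 + $980 = $21,980.
Strong family ties in the jurisdiction (−$20,750 flat): $21,980 − $20,750 = $1,230.
$1,230 is within the $900,000 maximum.
Result $1,230 is below the minimum of $7,500; bail is set at the minimum $7,500.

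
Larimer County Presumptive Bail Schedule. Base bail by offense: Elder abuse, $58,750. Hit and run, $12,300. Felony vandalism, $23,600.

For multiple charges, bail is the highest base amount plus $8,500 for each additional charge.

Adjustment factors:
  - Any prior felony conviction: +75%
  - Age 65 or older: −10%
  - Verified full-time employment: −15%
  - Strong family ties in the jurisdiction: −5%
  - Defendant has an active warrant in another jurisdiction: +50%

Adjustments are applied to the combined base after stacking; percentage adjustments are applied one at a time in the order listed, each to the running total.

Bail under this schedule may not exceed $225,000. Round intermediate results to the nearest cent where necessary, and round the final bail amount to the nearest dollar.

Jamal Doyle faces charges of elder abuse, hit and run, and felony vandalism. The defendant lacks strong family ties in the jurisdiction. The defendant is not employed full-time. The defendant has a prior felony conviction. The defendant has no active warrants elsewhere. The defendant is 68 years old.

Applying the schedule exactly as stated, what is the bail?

$119,306

Base amounts from the schedule: elder abuse $58,750; hit and run $12,300; felony vandalism $23,600.
Stacking rule: highest base plus $8,500 per additional charge. Highest is elder abuse at $58,750; 2 additional charges → +$17,000. Combined base = $75,750.
Any prior felony conviction (+75%): $75,750 × 1.75 = $132,562.50.
Age 65 or older (−10%): $132,562.50 × 0.9 = $119,306.25.
$119,306.25 is within the $225,000 maximum.
Rounded to the nearest dollar: $119,306.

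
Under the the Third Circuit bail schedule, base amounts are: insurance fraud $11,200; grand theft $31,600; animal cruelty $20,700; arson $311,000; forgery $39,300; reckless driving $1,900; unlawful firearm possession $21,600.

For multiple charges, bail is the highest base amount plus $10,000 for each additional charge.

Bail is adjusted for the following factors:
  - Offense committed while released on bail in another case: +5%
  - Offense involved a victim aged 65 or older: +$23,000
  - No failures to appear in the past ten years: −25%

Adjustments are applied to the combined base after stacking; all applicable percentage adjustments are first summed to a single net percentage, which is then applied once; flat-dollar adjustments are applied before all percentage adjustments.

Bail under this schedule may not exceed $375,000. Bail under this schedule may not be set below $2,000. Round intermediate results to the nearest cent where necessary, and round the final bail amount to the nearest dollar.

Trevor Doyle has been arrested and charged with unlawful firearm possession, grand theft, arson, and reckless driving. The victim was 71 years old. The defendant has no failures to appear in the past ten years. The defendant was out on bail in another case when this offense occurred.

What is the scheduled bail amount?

$291,200

Base amounts from the schedule: unlawful firearm possession $21,600; grand theft $31,600; arson $311,000; reckless driving $1,900.
Stacking rule: highest base plus $10,000 per additional charge. Highest is arson at $311,000; 3 additional charges → +$30,000. Combined base = $341,000.
Offense involved a victim aged 65 or older (+$23,000 flat): $341,000 + $23,000 = $364,000.
Net percentage adjustment: +5% −25% = −20%. $364,000 × 0.8 = $291,200.
$291,200 is within the $375,000 maximum.
$291,200 is at or above the $2,000 minimum.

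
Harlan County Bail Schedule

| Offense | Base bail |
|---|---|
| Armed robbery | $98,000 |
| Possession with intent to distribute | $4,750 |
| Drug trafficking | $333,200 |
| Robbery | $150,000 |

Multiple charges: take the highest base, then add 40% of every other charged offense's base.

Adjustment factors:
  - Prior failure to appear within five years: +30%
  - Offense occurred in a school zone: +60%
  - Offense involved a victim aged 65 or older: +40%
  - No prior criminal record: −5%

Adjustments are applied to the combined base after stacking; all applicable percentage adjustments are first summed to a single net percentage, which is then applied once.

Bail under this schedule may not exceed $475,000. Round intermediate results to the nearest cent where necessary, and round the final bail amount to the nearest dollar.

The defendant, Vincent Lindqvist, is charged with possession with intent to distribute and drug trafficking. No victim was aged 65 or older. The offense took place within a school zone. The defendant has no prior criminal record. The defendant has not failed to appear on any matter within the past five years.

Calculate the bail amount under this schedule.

$475,000

Base amounts from the schedule: possession with intent to distribute $4,750; drug trafficking $333,200.
Stacking rule: highest base plus 40% of each additional charge. Highest is drug trafficking at $333,200. Additional: $4,750 × 40% = $1,900. Combined base = $333,200 + $1,900 = $335,100.
Net percentage adjustment: +60% −5% = +55%. $335,100 × 1.55 = $519,405.
Result $519,405 exceeds the maximum of $475,000; bail is capped at $475,000.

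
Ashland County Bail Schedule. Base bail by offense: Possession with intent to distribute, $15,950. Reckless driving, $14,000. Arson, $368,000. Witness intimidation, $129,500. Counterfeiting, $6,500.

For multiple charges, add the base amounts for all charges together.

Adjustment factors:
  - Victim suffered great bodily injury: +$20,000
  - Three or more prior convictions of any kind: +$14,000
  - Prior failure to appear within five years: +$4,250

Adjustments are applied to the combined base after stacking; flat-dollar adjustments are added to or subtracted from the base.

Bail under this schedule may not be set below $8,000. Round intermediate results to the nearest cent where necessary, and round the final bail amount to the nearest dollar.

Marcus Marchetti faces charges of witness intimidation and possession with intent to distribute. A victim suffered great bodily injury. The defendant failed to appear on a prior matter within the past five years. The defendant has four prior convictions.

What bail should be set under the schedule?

$183,700

Base amounts from the schedule: witness intimidation $129,500; possession with intent to distribute $15,950.
Stacking rule: sum of all bases. $129,500 + $15,950 = $145,450.
Victim suffered great bodily injury (+$20,000 flat): $145,450 + $20,000 = $165,450.
Three or more prior convictions of any kind (+$14,000 flat): $165,450 + $14,000 = $179,450.
Prior failure to appear within five years (+$4,250 flat): $179,450 + $4,250 = $183,700.
$183,700 is at or above the $8,000 minimum.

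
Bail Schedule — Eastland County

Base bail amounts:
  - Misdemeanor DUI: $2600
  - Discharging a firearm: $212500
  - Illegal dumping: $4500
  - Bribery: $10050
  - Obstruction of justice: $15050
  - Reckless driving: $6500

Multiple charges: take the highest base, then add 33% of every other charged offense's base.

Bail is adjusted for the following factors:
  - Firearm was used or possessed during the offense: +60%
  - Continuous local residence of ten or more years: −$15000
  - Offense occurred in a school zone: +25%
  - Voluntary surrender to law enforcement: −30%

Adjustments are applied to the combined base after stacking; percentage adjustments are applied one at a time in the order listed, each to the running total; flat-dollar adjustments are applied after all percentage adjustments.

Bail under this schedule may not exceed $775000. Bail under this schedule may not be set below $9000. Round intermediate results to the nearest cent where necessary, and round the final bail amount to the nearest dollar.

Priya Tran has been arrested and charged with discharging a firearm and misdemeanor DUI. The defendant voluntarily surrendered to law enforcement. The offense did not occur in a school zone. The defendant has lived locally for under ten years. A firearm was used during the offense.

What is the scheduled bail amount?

$238961

Base amounts from the schedule: discharging a firearm $212500; misdemeanor DUI $2600.
Stacking rule: highest base plus 33% of each additional charge. Highest is discharging a firearm at $212500. Additional: $2600 × 33% = $858. Combined base = $212500 + $858 = $213358.
Firearm was used or possessed during the offense (+60%): $213358 × 1.6 = $341372.80.
Voluntary surrender to law enforcement (−30%): $341372.80 × 0.7 = $238960.96.
$238960.96 is within the $775000 maximum.
$238960.96 is at or above the $9000 minimum.
Rounded to the nearest dollar: $238961.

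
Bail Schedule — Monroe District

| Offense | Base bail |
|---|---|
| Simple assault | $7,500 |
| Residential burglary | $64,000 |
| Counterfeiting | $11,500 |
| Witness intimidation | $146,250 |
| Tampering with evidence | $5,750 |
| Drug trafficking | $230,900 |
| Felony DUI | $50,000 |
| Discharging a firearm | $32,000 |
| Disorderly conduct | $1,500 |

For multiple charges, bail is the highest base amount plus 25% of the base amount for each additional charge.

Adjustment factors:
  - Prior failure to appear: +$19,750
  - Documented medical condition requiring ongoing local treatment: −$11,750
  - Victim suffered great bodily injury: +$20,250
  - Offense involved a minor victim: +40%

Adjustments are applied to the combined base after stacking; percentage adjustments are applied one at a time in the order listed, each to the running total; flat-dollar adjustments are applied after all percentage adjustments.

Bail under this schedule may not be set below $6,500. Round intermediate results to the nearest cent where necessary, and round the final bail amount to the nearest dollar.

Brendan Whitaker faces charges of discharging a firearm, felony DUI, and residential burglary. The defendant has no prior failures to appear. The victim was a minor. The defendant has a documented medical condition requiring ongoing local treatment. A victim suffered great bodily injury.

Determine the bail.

$126,800

Base amounts from the schedule: discharging a firearm $32,000; felony DUI $50,000; residential burglary $64,000.
Stacking rule: highest base plus 25% of each additional charge. Highest is residential burglary at $64,000. Additional: $32,000 × 25% = $8,000; $50,000 × 25% = $12,500. Combined base = $64,000 + $20,500 = $84,500.
Offense involved a minor victim (+40%): $84,500 × 1.4 = $118,300.
Documented medical condition requiring ongoing local treatment (−$11,750 flat): $118,300 − $11,750 = $106,550.
Victim suffered great bodily injury (+$20,250 flat): $106,550 + $20,250 = $126,800.
$126,800 is at or above the $6,500 minimum.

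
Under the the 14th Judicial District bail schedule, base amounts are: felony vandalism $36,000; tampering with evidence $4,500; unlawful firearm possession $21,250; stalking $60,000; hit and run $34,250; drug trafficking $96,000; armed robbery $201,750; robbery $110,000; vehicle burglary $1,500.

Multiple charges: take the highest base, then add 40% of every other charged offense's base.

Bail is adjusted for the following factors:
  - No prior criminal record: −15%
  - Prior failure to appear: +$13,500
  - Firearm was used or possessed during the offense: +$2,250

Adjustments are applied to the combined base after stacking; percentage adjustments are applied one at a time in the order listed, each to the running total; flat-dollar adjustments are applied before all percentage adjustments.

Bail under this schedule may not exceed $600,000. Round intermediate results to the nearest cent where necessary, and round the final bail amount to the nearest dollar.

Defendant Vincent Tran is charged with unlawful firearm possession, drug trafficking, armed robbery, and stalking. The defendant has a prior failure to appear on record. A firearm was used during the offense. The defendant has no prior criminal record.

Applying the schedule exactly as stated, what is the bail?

$245,140

Base amounts from the schedule: unlawful firearm possession $21,250; drug trafficking $96,000; armed robbery $201,750; stalking $60,000.
Stacking rule: highest base plus 40% of each additional charge. Highest is armed robbery at $201,750. Additional: $21,250 × 40% = $8,500; $96,000 × 40% = $38,400; $60,000 × 40% = $24,000. Combined base = $201,750 + $70,900 = $272,650.
Prior failure to appear (+$13,500 flat): $272,650 + $13,500 = $286,150.
Firearm was used or possessed during the offense (+$2,250 flat): $286,150 + $2,250 = $288,400.
No prior criminal record (−15%): $288,400 × 0.85 = $245,140.
$245,140 is within the $600,000 maximum.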